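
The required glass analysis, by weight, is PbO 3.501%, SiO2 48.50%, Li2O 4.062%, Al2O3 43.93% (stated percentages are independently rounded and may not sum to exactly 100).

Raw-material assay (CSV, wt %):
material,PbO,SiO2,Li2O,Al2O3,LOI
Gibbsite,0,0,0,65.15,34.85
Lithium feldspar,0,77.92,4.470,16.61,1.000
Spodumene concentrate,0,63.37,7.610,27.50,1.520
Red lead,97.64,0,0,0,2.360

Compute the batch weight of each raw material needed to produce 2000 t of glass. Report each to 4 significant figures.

Mid-chain values are shown (rounded to 4 significant figures) as written; exact precision is held throughout — a single rounding yields each reported result. Derived quantities (the four compositions, the yield, totals, glass mass, ignition loss) are carried starting from the weights per 2000 t of glass in full float precision, as they appear in either problem or answer.
Target masses of each oxide per 2000 t glass:
  PbO: 3.501% × 2000 = 70.02 t
  SiO2: 48.50% × 2000 = 970.0 t
  Li2O: 4.062% × 2000 = 81.24 t
  Al2O3: 43.93% × 2000 = 878.6 t
Sums-versus-targets review applying the batch weights above, under the basis named above (every target is met by its sum given rounding of the digits):
  PbO: 71.71·0.9764 = 70.02 t (target 70.02 t)
  SiO2: 721.2·0.7792 + 643.9·0.6337 = 970.0 t (target 970.0 t)
  Li2O: 721.2·0.04470 + 643.9·0.07610 = 81.24 t (target 81.24 t)
  Al2O3: 892.9·0.6515 + 721.2·0.1661 + 643.9·0.2750 = 878.6 t (target 878.6 t)
The glass-mass cross-check: batch Σ − ignition loss = 2000 t (targets for the oxides total 2000 t; stated basis 2000 t — rounding explains the deltas).
Batch total: Σ batch = 2330 t; LOI loss = Σ batch·LOI = 329.9 t; the yield ratio, glass ÷ batch: 85.84%.

Batch per 2000 t glass:
  Gibbsite: 892.9 t
  Lithium feldspar: 721.2 t
  Spodumene concentrate: 643.9 t
  Red lead: 71.71 t
Total batch = 2330 t; LOI loss = 329.9 t; yield = 85.84%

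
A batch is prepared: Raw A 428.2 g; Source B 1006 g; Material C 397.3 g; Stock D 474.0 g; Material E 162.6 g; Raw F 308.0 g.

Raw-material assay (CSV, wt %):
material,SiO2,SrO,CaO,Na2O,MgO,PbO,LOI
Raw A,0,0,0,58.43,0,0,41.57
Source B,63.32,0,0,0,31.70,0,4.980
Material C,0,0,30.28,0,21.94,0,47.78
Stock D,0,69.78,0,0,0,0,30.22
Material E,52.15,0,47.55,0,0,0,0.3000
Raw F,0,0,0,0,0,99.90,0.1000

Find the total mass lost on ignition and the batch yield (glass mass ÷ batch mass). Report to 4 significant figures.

LOI loss = 562.0 g; glass = 2214 g; yield = 79.76%

Values along the way are shown with 4-significant-figure rounding in the working; all internal work holds exact precision through every step; a single rounding completes each reported number — the derived quantities, including ignition loss, yield, glass mass, the totals, six oxide percentages, are rebuilt starting from the weights per 2214 g of glass at full precision as they appear in problem or answer.
LOI of each material in turn:
  Raw A: 428.2 × 0.4157 = 178.0 g
  Source B: 1006 × 0.04980 = 50.10 g
  Material C: 397.3 × 0.4778 = 189.8 g
  Stock D: 474.0 × 0.3022 = 143.2 g
  Material E: 162.6 × 0.003000 = 0.4878 g
  Raw F: 308.0 × 0.001000 = 0.3080 g
Total LOI = 562.0 g
Glass = batch − LOI = 2776 − 562.0 = 2214 g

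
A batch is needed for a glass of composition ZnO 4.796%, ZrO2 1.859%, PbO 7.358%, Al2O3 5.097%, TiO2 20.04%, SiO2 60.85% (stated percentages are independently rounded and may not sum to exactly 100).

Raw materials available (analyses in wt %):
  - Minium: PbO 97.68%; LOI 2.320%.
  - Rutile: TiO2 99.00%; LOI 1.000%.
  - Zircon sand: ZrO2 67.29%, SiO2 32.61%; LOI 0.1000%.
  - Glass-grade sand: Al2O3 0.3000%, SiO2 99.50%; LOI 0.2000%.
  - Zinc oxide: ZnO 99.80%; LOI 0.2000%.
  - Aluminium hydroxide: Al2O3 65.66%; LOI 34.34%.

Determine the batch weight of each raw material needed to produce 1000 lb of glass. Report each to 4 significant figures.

Batch per 1000 lb glass:
  Minium: 75.33 lb
  Rutile: 202.4 lb
  Zircon sand: 27.63 lb
  Glass-grade sand: 602.5 lb
  Zinc oxide: 48.06 lb
  Aluminium hydroxide: 74.87 lb
Total batch = 1031 lb; LOI loss = 30.81 lb; yield = 97.01%

Values along the way are printed rounded to four significant figures in the printout; the whole derivation maintains exact precision at each step; each reported figure takes a single rounding; all derived quantities (the totals, LOI, net glass mass, the six compositions, the yield) are carried in full precision from the batch weights on 1000 lb of glass as quoted within the problem or answer text.
Oxide-by-oxide targets in 1000 lb glass:
  ZnO: 4.796% × 1000 = 47.96 lb
  ZrO2: 1.859% × 1000 = 18.59 lb
  PbO: 7.358% × 1000 = 73.58 lb
  Al2O3: 5.097% × 1000 = 50.97 lb
  TiO2: 20.04% × 1000 = 200.4 lb
  SiO2: 60.85% × 1000 = 608.5 lb
Oxide-by-oxide audit working from each reported weight, against the basis in use (every target is met by its sum given rounding of the digits):
  ZnO: 48.06·0.9980 = 47.96 lb (target 47.96 lb)
  ZrO2: 27.63·0.6729 = 18.59 lb (target 18.59 lb)
  PbO: 75.33·0.9768 = 73.58 lb (target 73.58 lb)
  Al2O3: 602.5·0.003000 + 74.87·0.6566 = 50.97 lb (target 50.97 lb)
  TiO2: 202.4·0.9900 = 200.4 lb (target 200.4 lb)
  SiO2: 27.63·0.3261 + 602.5·0.9950 = 608.5 lb (target 608.5 lb)
Mass balance on the glass: Σ batch − LOI loss = 1000 lb (oxide target masses add up to 1000 lb; with the basis standing at 1000 lb — any gap is answer rounding).
Adding the batch up: Σ batch = 1031 lb; the LOI term Σ batch·LOI equals 30.81 lb; as yield: glass ÷ batch → 97.01%.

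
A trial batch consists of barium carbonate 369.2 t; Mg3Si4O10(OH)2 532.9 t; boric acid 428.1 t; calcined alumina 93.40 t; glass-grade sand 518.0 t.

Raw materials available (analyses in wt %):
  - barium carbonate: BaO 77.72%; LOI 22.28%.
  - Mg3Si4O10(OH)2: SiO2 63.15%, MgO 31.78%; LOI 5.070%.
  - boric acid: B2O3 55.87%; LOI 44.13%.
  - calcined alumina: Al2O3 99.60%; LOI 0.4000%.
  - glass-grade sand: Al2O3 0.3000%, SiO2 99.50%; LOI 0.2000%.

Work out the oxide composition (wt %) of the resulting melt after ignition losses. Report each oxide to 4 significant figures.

Glass mass = 1642 t (batch 1942 − LOI 299.6).
Composition: Al2O3 5.760%, B2O3 14.57%, SiO2 51.88%, MgO 10.31%, BaO 17.48%

The whole derivation runs at exact precision through the solve. Mid-chain values appear rounded to four significant digits when written out. Each reported figure is rounded exactly once. Derived quantities, which include the yield, ignition loss, glass mass, the five compositions, totals, are carried in exact precision, exactly as shown in question or answer, from the batch weights at 1642 t of glass.
Oxide-by-oxide delivered mass:
  Al2O3: 93.40·0.9960 + 518.0·0.003000 = 94.58 t
  B2O3: 428.1·0.5587 = 239.2 t
  SiO2: 532.9·0.6315 + 518.0·0.9950 = 851.9 t
  MgO: 532.9·0.3178 = 169.4 t
  BaO: 369.2·0.7772 = 286.9 t
LOI: 369.2·0.2228 + 532.9·0.05070 + 428.1·0.4413 + 93.40·0.004000 + 518.0·0.002000 = 299.6 t
batch − LOI leaves glass = 1942 − 299.6 = 1642 t (= Σ oxide masses)
oxide / glass × 100 gives the wt %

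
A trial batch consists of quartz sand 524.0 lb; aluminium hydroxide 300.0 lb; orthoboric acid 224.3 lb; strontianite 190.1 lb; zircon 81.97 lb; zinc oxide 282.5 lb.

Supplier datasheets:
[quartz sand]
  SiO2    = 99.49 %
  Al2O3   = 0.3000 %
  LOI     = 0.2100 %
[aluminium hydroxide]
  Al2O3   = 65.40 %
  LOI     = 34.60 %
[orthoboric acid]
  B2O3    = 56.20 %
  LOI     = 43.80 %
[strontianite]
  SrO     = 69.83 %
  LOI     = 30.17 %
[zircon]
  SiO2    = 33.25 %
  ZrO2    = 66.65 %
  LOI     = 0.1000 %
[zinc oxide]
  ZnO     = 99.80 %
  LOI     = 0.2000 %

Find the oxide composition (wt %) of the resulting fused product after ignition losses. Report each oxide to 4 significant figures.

Glass mass = 1342 lb (batch 1603 − LOI 261.1).
Composition: B2O3 9.395%, SiO2 40.89%, Al2O3 14.74%, ZnO 21.01%, ZrO2 4.072%, SrO 9.894%

The whole derivation keeps full precision end to end. Intermediates are displayed rounded off to 4 significant digits on the page; each reported value takes exactly one rounding; derived quantities (the totals, glass mass, ignition loss, yield, six oxide percentages) are rebuilt from the weighed amounts per 1342 lb of glass in full precision exactly as shown in either problem or answer.
Oxide masses out of the charge:
  B2O3: 224.3·0.5620 = 126.1 lb
  SiO2: 524.0·0.9949 + 81.97·0.3325 = 548.6 lb
  Al2O3: 524.0·0.003000 + 300.0·0.6540 = 197.8 lb
  ZnO: 282.5·0.9980 = 281.9 lb
  ZrO2: 81.97·0.6665 = 54.63 lb
  SrO: 190.1·0.6983 = 132.7 lb
LOI: 524.0·0.002100 + 300.0·0.3460 + 224.3·0.4380 + 190.1·0.3017 + 81.97·0.001000 + 282.5·0.002000 = 261.1 lb
batch − LOI leaves glass = 1603 − 261.1 = 1342 lb (= the summed oxide contributions)
wt % = oxide mass / glass mass × 100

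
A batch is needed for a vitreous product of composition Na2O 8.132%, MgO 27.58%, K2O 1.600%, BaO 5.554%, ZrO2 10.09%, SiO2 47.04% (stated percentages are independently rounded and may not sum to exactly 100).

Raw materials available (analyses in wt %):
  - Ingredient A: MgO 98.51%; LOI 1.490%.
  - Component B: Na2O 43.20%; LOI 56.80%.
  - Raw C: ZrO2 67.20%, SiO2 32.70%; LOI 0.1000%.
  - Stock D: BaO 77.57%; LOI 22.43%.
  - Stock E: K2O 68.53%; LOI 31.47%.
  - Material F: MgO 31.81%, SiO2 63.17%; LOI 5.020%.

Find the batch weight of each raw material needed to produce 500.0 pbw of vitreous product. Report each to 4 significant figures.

Batch per 500.0 pbw vitreous product:
  Ingredient A: 32.31 pbw
  Component B: 94.12 pbw
  Raw C: 75.07 pbw
  Stock D: 35.80 pbw
  Stock E: 11.67 pbw
  Material F: 333.5 pbw
Total batch = 582.5 pbw; LOI loss = 82.46 pbw; yield = 85.84%

Each numeric step maintains full float precision through the solve. Values along the way are shown rounded to 4 significant figures when written out; each reported value undergoes a single rounding — the derived quantities, including glass mass, totals, the yield, six oxide percentages, LOI, are re-derived from the batch weights per 500.0 pbw of glass in full precision, precisely as stated by the question or the answer.
Oxide mass targets, per 500.0 pbw vitreous product:
  Na2O: 8.132% × 500.0 = 40.66 pbw
  MgO: 27.58% × 500.0 = 137.9 pbw
  K2O: 1.600% × 500.0 = 8.000 pbw
  BaO: 5.554% × 500.0 = 27.77 pbw
  ZrO2: 10.09% × 500.0 = 50.45 pbw
  SiO2: 47.04% × 500.0 = 235.2 pbw
Checking each oxide sum from the weights as reported, under the basis named above (summed amounts equal target values modulo rounding of the values):
  Na2O: 94.12·0.4320 = 40.66 pbw (target 40.66 pbw)
  MgO: 32.31·0.9851 + 333.5·0.3181 = 137.9 pbw (target 137.9 pbw)
  K2O: 11.67·0.6853 = 7.997 pbw (target 8.000 pbw)
  BaO: 35.80·0.7757 = 27.77 pbw (target 27.77 pbw)
  ZrO2: 75.07·0.6720 = 50.45 pbw (target 50.45 pbw)
  SiO2: 75.07·0.3270 + 333.5·0.6317 = 235.2 pbw (target 235.2 pbw)
Mass balance on the glass: batch total minus LOI = 500.0 pbw (targets for the oxides total 500.0 pbw; stated basis 500.0 pbw — any gap is answer rounding).
Whole-batch sum: Σ batch = 582.5 pbw; the LOI term Σ batch·LOI equals 82.46 pbw; as yield: glass ÷ batch → 85.84%.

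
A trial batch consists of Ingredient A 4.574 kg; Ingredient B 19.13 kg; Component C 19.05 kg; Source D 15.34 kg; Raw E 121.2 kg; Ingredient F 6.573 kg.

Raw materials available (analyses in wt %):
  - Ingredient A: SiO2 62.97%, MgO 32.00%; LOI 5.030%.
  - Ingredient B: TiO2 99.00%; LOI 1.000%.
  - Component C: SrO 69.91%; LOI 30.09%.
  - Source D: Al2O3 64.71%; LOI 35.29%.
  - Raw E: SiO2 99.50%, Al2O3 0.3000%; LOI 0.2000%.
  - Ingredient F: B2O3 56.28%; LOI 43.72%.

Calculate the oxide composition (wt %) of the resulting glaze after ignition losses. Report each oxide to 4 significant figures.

Glass mass = 171.2 kg (batch 185.9 − LOI 14.68).
Composition: SiO2 72.13%, TiO2 11.06%, SrO 7.780%, B2O3 2.161%, MgO 0.8550%, Al2O3 6.011%

In-progress results are shown (rounded to four significant digits) when written out. The whole derivation holds exact precision at all times; every reported result is rounded just once. The derived quantities (net glass mass, the six compositions, the yield, LOI, totals) are rebuilt from the weighed amounts per 171.2 kg of glass at full precision as written in problem or answer.
Mass of each oxide from the mix:
  SiO2: 4.574·0.6297 + 121.2·0.9950 = 123.5 kg
  TiO2: 19.13·0.9900 = 18.94 kg
  SrO: 19.05·0.6991 = 13.32 kg
  B2O3: 6.573·0.5628 = 3.699 kg
  MgO: 4.574·0.3200 = 1.464 kg
  Al2O3: 15.34·0.6471 + 121.2·0.003000 = 10.29 kg
LOI: 4.574·0.05030 + 19.13·0.01000 + 19.05·0.3009 + 15.34·0.3529 + 121.2·0.002000 + 6.573·0.4372 = 14.68 kg
batch − LOI leaves glass = 185.9 − 14.68 = 171.2 kg (equal to the oxide-mass sum)
wt % = 100 × oxide mass / glass mass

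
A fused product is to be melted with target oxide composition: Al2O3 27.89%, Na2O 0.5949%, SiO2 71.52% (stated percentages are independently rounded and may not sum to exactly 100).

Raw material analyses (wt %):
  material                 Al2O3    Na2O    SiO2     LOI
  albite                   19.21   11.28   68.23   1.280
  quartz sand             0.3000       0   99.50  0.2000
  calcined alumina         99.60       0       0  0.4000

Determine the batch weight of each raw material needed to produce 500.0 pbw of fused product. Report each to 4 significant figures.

Values along the way appear with 4-significant-figure rounding between the steps. Each numeric step maintains exact precision through every step — every reported value is rounded a single time — all derived quantities, including LOI, glass mass, the yield, the three compositions, totals, are rebuilt from the weighed amounts for 500.0 pbw of glass at full precision exactly as printed in either problem or answer.
The oxide mass targets at 500.0 pbw fused product:
  Al2O3: 27.89% × 500.0 = 139.4 pbw
  Na2O: 0.5949% × 500.0 = 2.974 pbw
  SiO2: 71.52% × 500.0 = 357.6 pbw
Balance tally, oxide-wise, working from each reported weight, at the basis given (each sum matches its target mass once rounding is allowed for):
  Al2O3: 26.37·0.1921 + 341.3·0.003000 + 133.9·0.9960 = 139.5 pbw (target 139.4 pbw)
  Na2O: 26.37·0.1128 = 2.975 pbw (target 2.974 pbw)
  SiO2: 26.37·0.6823 + 341.3·0.9950 = 357.6 pbw (target 357.6 pbw)
Glass-mass bookkeeping: total batch − LOI = 500.0 pbw (summing oxide targets gives 500.0 pbw; the stated basis being 500.0 pbw — deltas are rounding alone).
Total batch = Σ batch = 501.6 pbw; loss to ignition Σ batch·LOI = 1.556 pbw; yield, glass over the total, = 99.69%.

Batch per 500.0 pbw fused product:
  albite: 26.37 pbw
  quartz sand: 341.3 pbw
  calcined alumina: 133.9 pbw
Total batch = 501.6 pbw; LOI loss = 1.556 pbw; yield = 99.69%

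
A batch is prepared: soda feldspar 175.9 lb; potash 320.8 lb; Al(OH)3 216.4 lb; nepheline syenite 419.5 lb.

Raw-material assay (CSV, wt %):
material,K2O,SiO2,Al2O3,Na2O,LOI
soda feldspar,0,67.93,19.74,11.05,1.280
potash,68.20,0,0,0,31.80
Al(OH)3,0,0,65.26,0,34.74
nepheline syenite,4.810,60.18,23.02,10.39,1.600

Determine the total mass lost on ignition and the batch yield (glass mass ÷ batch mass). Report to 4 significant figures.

Every computation keeps full precision at every stage; rounding to four significant figures extends to every mid-chain value as displayed — each reported figure is rounded a single time. The derived quantities, which include yield, totals, net glass mass, ignition loss, the four compositions, are recomputed at full float precision, as quoted within question or answer, from the weighed amounts per 946.4 lb of glass.
Each material's LOI contribution:
  soda feldspar: 175.9 × 0.01280 = 2.252 lb
  potash: 320.8 × 0.3180 = 102.0 lb
  Al(OH)3: 216.4 × 0.3474 = 75.18 lb
  nepheline syenite: 419.5 × 0.01600 = 6.712 lb
Total LOI = 186.2 lb
Glass = batch − LOI = 1133 − 186.2 = 946.4 lb

LOI loss = 186.2 lb; glass = 946.4 lb; yield = 83.56%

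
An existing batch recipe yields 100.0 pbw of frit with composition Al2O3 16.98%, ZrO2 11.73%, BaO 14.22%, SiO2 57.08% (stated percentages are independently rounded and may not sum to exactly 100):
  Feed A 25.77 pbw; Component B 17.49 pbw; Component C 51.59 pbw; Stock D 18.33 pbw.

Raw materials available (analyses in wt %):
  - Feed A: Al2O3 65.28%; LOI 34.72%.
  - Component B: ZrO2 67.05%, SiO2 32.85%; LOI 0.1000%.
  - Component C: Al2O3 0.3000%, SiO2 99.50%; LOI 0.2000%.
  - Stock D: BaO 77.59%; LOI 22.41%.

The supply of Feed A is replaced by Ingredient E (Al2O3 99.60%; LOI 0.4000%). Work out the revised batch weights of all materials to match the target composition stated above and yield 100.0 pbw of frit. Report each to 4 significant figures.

Revised batch per 100.0 pbw frit:
  Ingredient E: 16.89 pbw
  Component B: 17.49 pbw
  Component C: 51.59 pbw
  Stock D: 18.33 pbw
Total batch = 104.3 pbw; LOI loss = 4.296 pbw

All internal work holds full precision from first step to last; the intermediate values are printed, with 4-significant-digit rounding, within the worked lines — every reported number is rounded once only — the derived quantities are rebuilt starting from the weights for 100.0 pbw of glass in full precision (four oxide percentages, ignition loss, net glass mass, the yield, totals) as set out in the problem or the answer.
Oxide-by-oxide targets in 100.0 pbw frit:
  Al2O3: 16.98% × 100.0 = 16.98 pbw
  ZrO2: 11.73% × 100.0 = 11.73 pbw
  BaO: 14.22% × 100.0 = 14.22 pbw
  SiO2: 57.08% × 100.0 = 57.08 pbw
Balance tally, oxide-wise, on the weights just shown, on the stated basis (delivered sums recover each target once rounding is allowed for):
  Al2O3: 16.89·0.9960 + 51.59·0.003000 = 16.98 pbw (target 16.98 pbw)
  ZrO2: 17.49·0.6705 = 11.73 pbw (target 11.73 pbw)
  BaO: 18.33·0.7759 = 14.22 pbw (target 14.22 pbw)
  SiO2: 17.49·0.3285 + 51.59·0.9950 = 57.08 pbw (target 57.08 pbw)
Glass-mass closure: total charge less LOI = 100.0 pbw (summing oxide targets gives 100.0 pbw; versus the stated basis of 100.0 pbw — any gap is answer rounding).
Batch grand total — Σ batch = 104.3 pbw; loss to ignition Σ batch·LOI = 4.296 pbw; the yield ratio, glass ÷ batch: 95.88%.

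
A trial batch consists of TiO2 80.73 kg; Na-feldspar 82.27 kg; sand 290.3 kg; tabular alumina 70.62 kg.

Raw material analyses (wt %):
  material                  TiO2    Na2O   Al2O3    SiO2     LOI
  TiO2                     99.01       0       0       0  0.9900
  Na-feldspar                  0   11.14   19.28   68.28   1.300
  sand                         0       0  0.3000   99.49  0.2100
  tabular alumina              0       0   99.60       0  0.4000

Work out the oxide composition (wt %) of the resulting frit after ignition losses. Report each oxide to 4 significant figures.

Working values are printed rounded off to 4 significant figures between the steps; all arithmetic holds full precision end to end — every reported number is rounded once only — all derived quantities, including yield, the totals, the four compositions, LOI, glass mass, are rebuilt from the weighed amounts on 521.2 kg of glass in full float precision as given in the problem or the answer.
Per-oxide mass from batch:
  TiO2: 80.73·0.9901 = 79.93 kg
  Na2O: 82.27·0.1114 = 9.165 kg
  Al2O3: 82.27·0.1928 + 290.3·0.003000 + 70.62·0.9960 = 87.07 kg
  SiO2: 82.27·0.6828 + 290.3·0.9949 = 345.0 kg
LOI: 80.73·0.009900 + 82.27·0.01300 + 290.3·0.002100 + 70.62·0.004000 = 2.761 kg
Resulting glass, batch − LOI: 523.9 − 2.761 = 521.2 kg (matching Σ of the oxides)
percent by weight: oxide/glass ×100

Glass mass = 521.2 kg (batch 523.9 − LOI 2.761).
Composition: TiO2 15.34%, Na2O 1.759%, Al2O3 16.71%, SiO2 66.20%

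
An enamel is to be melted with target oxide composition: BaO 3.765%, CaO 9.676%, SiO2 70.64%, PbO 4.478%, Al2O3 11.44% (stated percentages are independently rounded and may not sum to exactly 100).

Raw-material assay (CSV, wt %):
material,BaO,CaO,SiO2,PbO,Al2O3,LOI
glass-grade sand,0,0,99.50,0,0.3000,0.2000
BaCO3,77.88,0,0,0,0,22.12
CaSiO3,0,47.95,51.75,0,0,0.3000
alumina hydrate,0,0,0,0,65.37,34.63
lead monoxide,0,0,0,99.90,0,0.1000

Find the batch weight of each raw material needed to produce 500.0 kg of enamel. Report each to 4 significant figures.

Batch per 500.0 kg enamel:
  glass-grade sand: 302.5 kg
  BaCO3: 24.17 kg
  CaSiO3: 100.9 kg
  alumina hydrate: 86.11 kg
  lead monoxide: 22.41 kg
Total batch = 536.1 kg; LOI loss = 36.10 kg; yield = 93.27%

All internal work maintains exact precision through the solve; intermediates are shown rounded to 4 significant figures — each reported number is rounded just once; derived quantities (yield, five oxide percentages, totals, ignition loss, net glass mass) are computed from the batch weights at 500.0 kg of glass in full precision, as quoted within question or answer.
The oxide mass targets at 500.0 kg enamel:
  BaO: 3.765% × 500.0 = 18.82 kg
  CaO: 9.676% × 500.0 = 48.38 kg
  SiO2: 70.64% × 500.0 = 353.2 kg
  PbO: 4.478% × 500.0 = 22.39 kg
  Al2O3: 11.44% × 500.0 = 57.20 kg
Balance tally, oxide-wise, per the reported batch figures, under the basis named above (sum by sum, the targets are met once rounding is allowed for):
  BaO: 24.17·0.7788 = 18.82 kg (target 18.82 kg)
  CaO: 100.9·0.4795 = 48.38 kg (target 48.38 kg)
  SiO2: 302.5·0.9950 + 100.9·0.5175 = 353.2 kg (target 353.2 kg)
  PbO: 22.41·0.9990 = 22.39 kg (target 22.39 kg)
  Al2O3: 302.5·0.003000 + 86.11·0.6537 = 57.20 kg (target 57.20 kg)
Glass-mass bookkeeping: Σ batch − LOI loss = 500.0 kg (per-oxide target masses sum to 500.0 kg; versus the stated basis of 500.0 kg — any gap is answer rounding).
Batch total: Σ batch = 536.1 kg; ignition loss, Σ(batch × LOI) = 36.10 kg; as yield: glass ÷ batch → 93.27%.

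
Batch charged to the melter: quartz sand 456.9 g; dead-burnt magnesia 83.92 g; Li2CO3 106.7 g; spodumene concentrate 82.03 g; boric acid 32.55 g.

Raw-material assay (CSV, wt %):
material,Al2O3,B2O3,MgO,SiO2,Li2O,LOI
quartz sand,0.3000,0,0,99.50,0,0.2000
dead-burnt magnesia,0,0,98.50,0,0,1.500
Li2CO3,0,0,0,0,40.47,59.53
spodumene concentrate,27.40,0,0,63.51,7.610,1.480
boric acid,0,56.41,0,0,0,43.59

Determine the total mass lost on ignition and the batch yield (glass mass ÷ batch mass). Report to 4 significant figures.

The intermediate values appear rounded to four significant figures on the page. All arithmetic keeps exact precision at all times; exactly one rounding goes into each reported figure. The derived quantities (net glass mass, yield, ignition loss, totals, five oxide percentages) are recomputed at exact precision from the batch weights at 681.0 g of glass as set out in either problem or answer.
Ignition loss by material:
  quartz sand: 456.9 × 0.002000 = 0.9138 g
  dead-burnt magnesia: 83.92 × 0.01500 = 1.259 g
  Li2CO3: 106.7 × 0.5953 = 63.52 g
  spodumene concentrate: 82.03 × 0.01480 = 1.214 g
  boric acid: 32.55 × 0.4359 = 14.19 g
Total LOI = 81.09 g
Glass = batch − LOI = 762.1 − 81.09 = 681.0 g

LOI loss = 81.09 g; glass = 681.0 g; yield = 89.36%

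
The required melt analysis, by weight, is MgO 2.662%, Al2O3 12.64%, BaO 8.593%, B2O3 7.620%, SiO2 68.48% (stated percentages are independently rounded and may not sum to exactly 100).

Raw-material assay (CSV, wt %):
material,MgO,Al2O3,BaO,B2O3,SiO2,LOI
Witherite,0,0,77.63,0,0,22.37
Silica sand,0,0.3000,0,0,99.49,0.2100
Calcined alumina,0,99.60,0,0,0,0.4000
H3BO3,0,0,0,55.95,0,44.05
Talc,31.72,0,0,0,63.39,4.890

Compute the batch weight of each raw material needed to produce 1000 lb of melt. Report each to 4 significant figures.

The working math holds full float precision all the way through; values along the way are rounded to 4 significant figures when displayed. Each reported figure carries a single rounding — all derived quantities, including LOI, yield, five oxide percentages, totals, net glass mass, are recomputed from the batch weights on 1000 lb of glass at full float precision as quoted within the problem or the answer.
The oxide mass targets at 1000 lb melt:
  MgO: 2.662% × 1000 = 26.62 lb
  Al2O3: 12.64% × 1000 = 126.4 lb
  BaO: 8.593% × 1000 = 85.93 lb
  B2O3: 7.620% × 1000 = 76.20 lb
  SiO2: 68.48% × 1000 = 684.8 lb
Balance tally, oxide-wise, per the reported batch figures, on the stated basis (every target is met by its sum modulo rounding of the values):
  MgO: 83.92·0.3172 = 26.62 lb (target 26.62 lb)
  Al2O3: 634.8·0.003000 + 125.0·0.9960 = 126.4 lb (target 126.4 lb)
  BaO: 110.7·0.7763 = 85.94 lb (target 85.93 lb)
  B2O3: 136.2·0.5595 = 76.20 lb (target 76.20 lb)
  SiO2: 634.8·0.9949 + 83.92·0.6339 = 684.8 lb (target 684.8 lb)
Glass mass check: batch total minus LOI = 999.9 lb (targets for the oxides total 1000 lb; against the stated basis, 1000 lb — differing by rounding only).
Summing the batch: Σ batch = 1091 lb; the LOI term Σ batch·LOI equals 90.70 lb; the yield ratio, glass ÷ batch: 91.68%.

Batch per 1000 lb melt:
  Witherite: 110.7 lb
  Silica sand: 634.8 lb
  Calcined alumina: 125.0 lb
  H3BO3: 136.2 lb
  Talc: 83.92 lb
Total batch = 1091 lb; LOI loss = 90.70 lb; yield = 91.68%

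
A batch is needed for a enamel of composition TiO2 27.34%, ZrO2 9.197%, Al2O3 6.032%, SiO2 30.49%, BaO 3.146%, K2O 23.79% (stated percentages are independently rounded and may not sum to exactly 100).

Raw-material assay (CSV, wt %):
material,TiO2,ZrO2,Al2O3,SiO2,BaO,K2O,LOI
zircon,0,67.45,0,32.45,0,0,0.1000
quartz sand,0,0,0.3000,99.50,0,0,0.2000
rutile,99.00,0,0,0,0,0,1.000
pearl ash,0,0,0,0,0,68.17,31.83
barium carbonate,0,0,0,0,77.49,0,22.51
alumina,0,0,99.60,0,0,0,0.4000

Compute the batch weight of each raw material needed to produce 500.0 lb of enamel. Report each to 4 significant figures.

All internal work keeps exact precision from start to finish; in-progress results appear rounded to four significant digits between the steps. A single rounding completes every reported number; the derived quantities (the yield, glass mass, the six compositions, totals, ignition loss) are re-derived from the weighed amounts per 500.0 lb of glass in full float precision, as quoted within the problem or answer text.
Oxide mass targets, per 500.0 lb enamel:
  TiO2: 27.34% × 500.0 = 136.7 lb
  ZrO2: 9.197% × 500.0 = 45.98 lb
  Al2O3: 6.032% × 500.0 = 30.16 lb
  SiO2: 30.49% × 500.0 = 152.4 lb
  BaO: 3.146% × 500.0 = 15.73 lb
  K2O: 23.79% × 500.0 = 119.0 lb
Sums-versus-targets review using the reported weights, on the stated basis (sum by sum, the targets are met given rounding of the digits):
  TiO2: 138.1·0.9900 = 136.7 lb (target 136.7 lb)
  ZrO2: 68.18·0.6745 = 45.99 lb (target 45.98 lb)
  Al2O3: 131.0·0.003000 + 29.89·0.9960 = 30.16 lb (target 30.16 lb)
  SiO2: 68.18·0.3245 + 131.0·0.9950 = 152.5 lb (target 152.4 lb)
  BaO: 20.30·0.7749 = 15.73 lb (target 15.73 lb)
  K2O: 174.5·0.6817 = 119.0 lb (target 119.0 lb)
Glass-mass bookkeeping: Σ batch − LOI loss = 500.0 lb (per-oxide target masses sum to 500.0 lb; basis as stated: 500.0 lb — rounding explains the deltas).
Adding the batch up: Σ batch = 562.0 lb; loss to ignition Σ batch·LOI = 61.94 lb; the yield ratio, glass ÷ batch: 88.98%.

Batch per 500.0 lb enamel:
  zircon: 68.18 lb
  quartz sand: 131.0 lb
  rutile: 138.1 lb
  pearl ash: 174.5 lb
  barium carbonate: 20.30 lb
  alumina: 29.89 lb
Total batch = 562.0 lb; LOI loss = 61.94 lb; yield = 88.98%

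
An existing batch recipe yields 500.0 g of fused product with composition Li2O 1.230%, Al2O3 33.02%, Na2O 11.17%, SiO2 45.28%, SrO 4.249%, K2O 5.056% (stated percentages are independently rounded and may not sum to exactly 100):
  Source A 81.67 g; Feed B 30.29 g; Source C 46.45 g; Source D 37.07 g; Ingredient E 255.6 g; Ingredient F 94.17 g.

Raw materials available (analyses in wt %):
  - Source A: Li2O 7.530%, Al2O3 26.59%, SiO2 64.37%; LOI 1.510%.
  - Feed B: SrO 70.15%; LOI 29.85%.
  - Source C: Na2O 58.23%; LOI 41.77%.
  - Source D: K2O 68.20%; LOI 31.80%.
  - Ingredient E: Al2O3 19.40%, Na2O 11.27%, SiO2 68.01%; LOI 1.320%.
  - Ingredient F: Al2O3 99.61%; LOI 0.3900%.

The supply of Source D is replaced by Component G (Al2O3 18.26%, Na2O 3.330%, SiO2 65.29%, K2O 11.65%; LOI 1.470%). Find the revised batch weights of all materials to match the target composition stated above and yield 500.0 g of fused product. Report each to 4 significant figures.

Revised batch per 500.0 g fused product:
  Source A: 81.67 g
  Feed B: 30.29 g
  Source C: 74.35 g
  Component G: 217.0 g
  Ingredient E: 47.27 g
  Ingredient F: 94.96 g
Total batch = 545.5 g; LOI loss = 45.51 g

Exact precision is kept end to end. Working values are displayed (rounded to four significant digits) between the steps; every reported number is rounded a single time. The derived quantities are rebuilt at full float precision (the totals, net glass mass, ignition loss, the yield, six oxide percentages) from the weighed amounts per 500.0 g of glass, as quoted within problem or answer.
Oxide-by-oxide targets in 500.0 g fused product:
  Li2O: 1.230% × 500.0 = 6.150 g
  Al2O3: 33.02% × 500.0 = 165.1 g
  Na2O: 11.17% × 500.0 = 55.85 g
  SiO2: 45.28% × 500.0 = 226.4 g
  SrO: 4.249% × 500.0 = 21.24 g
  K2O: 5.056% × 500.0 = 25.28 g
A balance pass over the oxides, applying the batch weights above, versus the basis set out (sum by sum, the targets are met net of answer rounding effects):
  Li2O: 81.67·0.07530 = 6.150 g (target 6.150 g)
  Al2O3: 81.67·0.2659 + 217.0·0.1826 + 47.27·0.1940 + 94.96·0.9961 = 165.1 g (target 165.1 g)
  Na2O: 74.35·0.5823 + 217.0·0.03330 + 47.27·0.1127 = 55.85 g (target 55.85 g)
  SiO2: 81.67·0.6437 + 217.0·0.6529 + 47.27·0.6801 = 226.4 g (target 226.4 g)
  SrO: 30.29·0.7015 = 21.25 g (target 21.24 g)
  K2O: 217.0·0.1165 = 25.28 g (target 25.28 g)
The glass-mass cross-check: batch Σ − ignition loss = 500.0 g (summing oxide targets gives 500.0 g; basis as stated: 500.0 g — deltas are rounding alone).
Adding the batch up: Σ batch = 545.5 g; LOI loss = Σ batch·LOI = 45.51 g; yield: glass divided by total = 91.66%.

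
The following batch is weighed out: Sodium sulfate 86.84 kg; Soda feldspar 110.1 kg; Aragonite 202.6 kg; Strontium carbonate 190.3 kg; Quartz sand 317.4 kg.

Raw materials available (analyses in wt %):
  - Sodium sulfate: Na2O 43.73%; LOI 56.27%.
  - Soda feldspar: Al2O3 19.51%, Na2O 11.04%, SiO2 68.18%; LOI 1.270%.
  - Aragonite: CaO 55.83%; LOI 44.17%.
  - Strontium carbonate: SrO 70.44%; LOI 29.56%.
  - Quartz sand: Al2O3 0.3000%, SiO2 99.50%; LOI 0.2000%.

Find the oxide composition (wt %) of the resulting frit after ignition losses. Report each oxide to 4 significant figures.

Glass mass = 710.6 kg (batch 907.2 − LOI 196.6).
Composition: SrO 18.86%, Al2O3 3.157%, Na2O 7.055%, CaO 15.92%, SiO2 55.01%

In-progress results are shown rounded to 4 significant digits on the page — full float precision is kept at every stage. Exactly one rounding lands on every reported figure; all derived quantities (net glass mass, the totals, yield, ignition loss, the five compositions) are carried using the weight values on 710.6 kg of glass in full precision precisely as stated by the problem or answer text.
Delivered oxide masses:
  SrO: 190.3·0.7044 = 134.0 kg
  Al2O3: 110.1·0.1951 + 317.4·0.003000 = 22.43 kg
  Na2O: 86.84·0.4373 + 110.1·0.1104 = 50.13 kg
  CaO: 202.6·0.5583 = 113.1 kg
  SiO2: 110.1·0.6818 + 317.4·0.9950 = 390.9 kg
LOI: 86.84·0.5627 + 110.1·0.01270 + 202.6·0.4417 + 190.3·0.2956 + 317.4·0.002000 = 196.6 kg
Glass mass = batch − LOI = 907.2 − 196.6 = 710.6 kg (= Σ oxide masses)
percent share: oxide ÷ glass, ×100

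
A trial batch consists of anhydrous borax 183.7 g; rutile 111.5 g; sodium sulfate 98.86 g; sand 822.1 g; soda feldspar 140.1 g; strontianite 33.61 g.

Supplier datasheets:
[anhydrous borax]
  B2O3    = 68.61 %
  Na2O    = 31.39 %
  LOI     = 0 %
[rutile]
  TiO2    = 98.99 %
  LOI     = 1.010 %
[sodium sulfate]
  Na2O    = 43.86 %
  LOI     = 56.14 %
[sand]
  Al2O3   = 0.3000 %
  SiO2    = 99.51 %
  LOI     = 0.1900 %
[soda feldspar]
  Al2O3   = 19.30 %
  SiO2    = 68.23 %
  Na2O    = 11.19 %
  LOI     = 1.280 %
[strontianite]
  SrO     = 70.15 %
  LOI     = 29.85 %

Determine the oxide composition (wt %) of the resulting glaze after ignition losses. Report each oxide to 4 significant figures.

Mid-chain values are printed (rounded to four significant digits) across the worked steps. The whole derivation carries exact precision through the solve. Every reported result is rounded once only. All derived quantities (ignition loss, the totals, glass mass, the six compositions, the yield) are computed from the weighed amounts for 1320 g of glass at full precision, exactly as shown in the problem or the answer.
Mass of each oxide from the mix:
  Al2O3: 822.1·0.003000 + 140.1·0.1930 = 29.51 g
  SiO2: 822.1·0.9951 + 140.1·0.6823 = 913.7 g
  B2O3: 183.7·0.6861 = 126.0 g
  SrO: 33.61·0.7015 = 23.58 g
  TiO2: 111.5·0.9899 = 110.4 g
  Na2O: 183.7·0.3139 + 98.86·0.4386 + 140.1·0.1119 = 116.7 g
LOI: 111.5·0.01010 + 98.86·0.5614 + 822.1·0.001900 + 140.1·0.01280 + 33.61·0.2985 = 70.01 g
Glass mass = batch − LOI = 1390 − 70.01 = 1320 g (consistent with Σ oxide mass)
percent by weight: oxide/glass ×100

Glass mass = 1320 g (batch 1390 − LOI 70.01).
Composition: Al2O3 2.236%, SiO2 69.22%, B2O3 9.549%, SrO 1.786%, TiO2 8.363%, Na2O 8.842%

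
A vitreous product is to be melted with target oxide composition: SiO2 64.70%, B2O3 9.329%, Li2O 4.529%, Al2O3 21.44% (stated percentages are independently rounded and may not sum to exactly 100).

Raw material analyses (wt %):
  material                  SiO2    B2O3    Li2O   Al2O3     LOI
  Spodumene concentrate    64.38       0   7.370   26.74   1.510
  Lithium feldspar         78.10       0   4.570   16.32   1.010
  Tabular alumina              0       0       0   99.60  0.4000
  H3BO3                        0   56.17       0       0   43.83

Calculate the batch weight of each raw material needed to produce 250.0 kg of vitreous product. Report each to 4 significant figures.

Batch per 250.0 kg vitreous product:
  Spodumene concentrate: 51.56 kg
  Lithium feldspar: 164.6 kg
  Tabular alumina: 13.00 kg
  H3BO3: 41.52 kg
Total batch = 270.7 kg; LOI loss = 20.69 kg; yield = 92.36%

The working math carries full precision all the way through; the intermediate values appear rounded to 4 significant digits on the page; each reported result takes just one rounding; derived quantities are rebuilt starting from the weights for 250.0 kg of glass in exact precision (yield, glass mass, totals, four oxide percentages, ignition loss), as quoted within problem or answer.
Target oxide masses per 250.0 kg vitreous product:
  SiO2: 64.70% × 250.0 = 161.8 kg
  B2O3: 9.329% × 250.0 = 23.32 kg
  Li2O: 4.529% × 250.0 = 11.32 kg
  Al2O3: 21.44% × 250.0 = 53.60 kg
Verifying the oxide balance on the weights just shown, against the basis in use (oxide sums agree with the targets inside rounding margins):
  SiO2: 51.56·0.6438 + 164.6·0.7810 = 161.7 kg (target 161.8 kg)
  B2O3: 41.52·0.5617 = 23.32 kg (target 23.32 kg)
  Li2O: 51.56·0.07370 + 164.6·0.04570 = 11.32 kg (target 11.32 kg)
  Al2O3: 51.56·0.2674 + 164.6·0.1632 + 13.00·0.9960 = 53.60 kg (target 53.60 kg)
Mass balance on the glass: the batch minus its LOI: 250.0 kg (oxide target masses add up to 250.0 kg; stated basis 250.0 kg — gaps are rounding artifacts).
Adding the batch up: Σ batch = 270.7 kg; the LOI term Σ batch·LOI equals 20.69 kg; yield: glass divided by total = 92.36%.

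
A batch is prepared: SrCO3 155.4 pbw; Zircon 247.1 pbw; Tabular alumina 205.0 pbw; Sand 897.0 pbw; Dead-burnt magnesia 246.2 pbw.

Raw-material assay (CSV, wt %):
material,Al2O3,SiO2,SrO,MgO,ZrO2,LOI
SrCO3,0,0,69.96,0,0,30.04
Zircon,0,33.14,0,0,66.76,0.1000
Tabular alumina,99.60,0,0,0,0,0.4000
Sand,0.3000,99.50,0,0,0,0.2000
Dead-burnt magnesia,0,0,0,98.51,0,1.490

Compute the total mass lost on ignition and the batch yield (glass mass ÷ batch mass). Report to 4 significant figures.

All internal work holds exact precision through the solve — values along the way appear rounded to 4 significant figures as written — every reported value takes a single rounding — the derived quantities, including glass mass, the totals, ignition loss, the five compositions, the yield, are rebuilt using the weight values on 1697 pbw of glass at exact precision precisely as stated by the problem or the answer.
Ignition loss by material:
  SrCO3: 155.4 × 0.3004 = 46.68 pbw
  Zircon: 247.1 × 0.001000 = 0.2471 pbw
  Tabular alumina: 205.0 × 0.004000 = 0.8200 pbw
  Sand: 897.0 × 0.002000 = 1.794 pbw
  Dead-burnt magnesia: 246.2 × 0.01490 = 3.668 pbw
Total LOI = 53.21 pbw
Glass = batch − LOI = 1751 − 53.21 = 1697 pbw

LOI loss = 53.21 pbw; glass = 1697 pbw; yield = 96.96%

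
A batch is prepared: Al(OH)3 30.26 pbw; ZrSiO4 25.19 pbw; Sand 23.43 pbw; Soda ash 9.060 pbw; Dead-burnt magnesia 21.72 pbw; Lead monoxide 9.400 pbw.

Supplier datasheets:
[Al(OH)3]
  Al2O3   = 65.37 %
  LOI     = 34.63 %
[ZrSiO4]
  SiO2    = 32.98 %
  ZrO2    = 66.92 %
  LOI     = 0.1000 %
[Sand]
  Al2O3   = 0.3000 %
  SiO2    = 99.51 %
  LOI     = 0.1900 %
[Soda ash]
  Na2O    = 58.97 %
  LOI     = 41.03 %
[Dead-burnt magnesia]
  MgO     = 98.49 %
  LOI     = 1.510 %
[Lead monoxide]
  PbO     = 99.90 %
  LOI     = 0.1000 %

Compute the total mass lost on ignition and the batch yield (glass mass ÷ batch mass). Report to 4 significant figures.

Working values are displayed, with 4-significant-digit rounding, on the page. The whole derivation holds exact precision through every step; a single rounding finalizes every reported figure; the derived quantities are computed in full float precision (the yield, the totals, LOI, six oxide percentages, net glass mass) from the batch weights on 104.5 pbw of glass as written in the problem or the answer.
LOI of each material in turn:
  Al(OH)3: 30.26 × 0.3463 = 10.48 pbw
  ZrSiO4: 25.19 × 0.001000 = 0.02519 pbw
  Sand: 23.43 × 0.001900 = 0.04452 pbw
  Soda ash: 9.060 × 0.4103 = 3.717 pbw
  Dead-burnt magnesia: 21.72 × 0.01510 = 0.3280 pbw
  Lead monoxide: 9.400 × 0.001000 = 0.009400 pbw
Total LOI = 14.60 pbw
Glass = batch − LOI = 119.1 − 14.60 = 104.5 pbw

LOI loss = 14.60 pbw; glass = 104.5 pbw; yield = 87.73%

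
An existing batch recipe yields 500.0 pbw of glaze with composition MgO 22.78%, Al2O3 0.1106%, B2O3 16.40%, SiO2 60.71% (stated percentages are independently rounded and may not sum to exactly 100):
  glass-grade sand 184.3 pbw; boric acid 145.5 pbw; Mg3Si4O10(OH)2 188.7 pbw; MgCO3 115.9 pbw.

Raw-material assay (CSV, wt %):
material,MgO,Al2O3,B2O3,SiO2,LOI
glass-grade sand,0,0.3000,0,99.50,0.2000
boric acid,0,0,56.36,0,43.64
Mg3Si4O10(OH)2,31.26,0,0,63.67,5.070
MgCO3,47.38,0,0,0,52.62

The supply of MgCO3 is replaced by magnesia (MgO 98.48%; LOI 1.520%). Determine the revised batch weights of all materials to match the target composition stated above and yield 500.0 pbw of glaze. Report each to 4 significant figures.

Rounding to four significant figures applies to each in-between result as shown. All arithmetic carries full float precision at every stage; a single rounding completes every reported result — derived quantities, which include glass mass, the yield, the four compositions, totals, ignition loss, are recomputed at full float precision, as quoted within the question or the answer, from the batch weights for 500.0 pbw of glass.
Target oxide masses per 500.0 pbw glaze:
  MgO: 22.78% × 500.0 = 113.9 pbw
  Al2O3: 0.1106% × 500.0 = 0.5530 pbw
  B2O3: 16.40% × 500.0 = 82.00 pbw
  SiO2: 60.71% × 500.0 = 303.6 pbw
A balance pass over the oxides, on the weights just shown, for the quoted basis mass (delivered sums recover each target given rounding of the digits):
  MgO: 188.7·0.3126 + 55.76·0.9848 = 113.9 pbw (target 113.9 pbw)
  Al2O3: 184.3·0.003000 = 0.5529 pbw (target 0.5530 pbw)
  B2O3: 145.5·0.5636 = 82.00 pbw (target 82.00 pbw)
  SiO2: 184.3·0.9950 + 188.7·0.6367 = 303.5 pbw (target 303.6 pbw)
The glass-mass cross-check: batch Σ − ignition loss = 500.0 pbw (summing oxide targets gives 500.0 pbw; against the stated basis, 500.0 pbw — deltas are rounding alone).
Batch grand total — Σ batch = 574.3 pbw; loss to ignition Σ batch·LOI = 74.28 pbw; yield = glass ÷ total batch = 87.07%.

Revised batch per 500.0 pbw glaze:
  glass-grade sand: 184.3 pbw
  boric acid: 145.5 pbw
  Mg3Si4O10(OH)2: 188.7 pbw
  magnesia: 55.76 pbw
Total batch = 574.3 pbw; LOI loss = 74.28 pbw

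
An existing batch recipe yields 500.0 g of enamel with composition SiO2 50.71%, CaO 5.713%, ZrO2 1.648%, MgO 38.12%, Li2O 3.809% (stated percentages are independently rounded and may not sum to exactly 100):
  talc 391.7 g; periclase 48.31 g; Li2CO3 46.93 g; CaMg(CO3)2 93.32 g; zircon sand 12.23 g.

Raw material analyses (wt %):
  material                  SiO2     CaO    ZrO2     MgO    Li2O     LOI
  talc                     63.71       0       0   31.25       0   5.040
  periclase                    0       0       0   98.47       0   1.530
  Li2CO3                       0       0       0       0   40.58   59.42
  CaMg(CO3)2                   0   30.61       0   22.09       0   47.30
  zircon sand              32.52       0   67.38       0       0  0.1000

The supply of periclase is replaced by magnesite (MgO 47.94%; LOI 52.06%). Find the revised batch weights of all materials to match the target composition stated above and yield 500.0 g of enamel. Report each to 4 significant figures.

Revised batch per 500.0 g enamel:
  talc: 391.7 g
  magnesite: 99.23 g
  Li2CO3: 46.93 g
  CaMg(CO3)2: 93.32 g
  zircon sand: 12.23 g
Total batch = 643.4 g; LOI loss = 143.4 g

The intermediate values appear, rounded to 4 significant digits, on the page. Every computation maintains exact precision throughout; a single rounding completes every reported number; derived quantities are rebuilt in full float precision (the totals, five oxide percentages, glass mass, the yield, LOI) starting from the weights at 500.0 g of glass as set out in question or answer.
Target oxide masses per 500.0 g enamel:
  SiO2: 50.71% × 500.0 = 253.6 g
  CaO: 5.713% × 500.0 = 28.56 g
  ZrO2: 1.648% × 500.0 = 8.240 g
  MgO: 38.12% × 500.0 = 190.6 g
  Li2O: 3.809% × 500.0 = 19.05 g
A balance pass over the oxides, from the weights as reported, relative to the basis at hand (summed amounts equal target values exact up to rounding of places):
  SiO2: 391.7·0.6371 + 12.23·0.3252 = 253.5 g (target 253.6 g)
  CaO: 93.32·0.3061 = 28.57 g (target 28.56 g)
  ZrO2: 12.23·0.6738 = 8.241 g (target 8.240 g)
  MgO: 391.7·0.3125 + 99.23·0.4794 + 93.32·0.2209 = 190.6 g (target 190.6 g)
  Li2O: 46.93·0.4058 = 19.04 g (target 19.05 g)
The glass-mass cross-check: Σ batch − LOI loss = 500.0 g (per-oxide target masses sum to 500.0 g; the stated basis being 500.0 g — deltas are rounding alone).
Batch grand total — Σ batch = 643.4 g; the LOI term Σ batch·LOI equals 143.4 g; as yield: glass ÷ batch → 77.71%.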